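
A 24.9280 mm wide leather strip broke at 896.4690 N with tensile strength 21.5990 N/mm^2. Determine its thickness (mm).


Formula: t = F / (TS * w)
Substituting: t = 896.4690 / (21.5990 * 24.9280)
Result: 1.6650 mm


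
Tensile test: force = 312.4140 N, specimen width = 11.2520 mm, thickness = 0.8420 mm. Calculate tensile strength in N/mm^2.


Formula: TS = force / (width * thickness)
Substituting: TS = 312.4140 / (11.2520 * 0.8420)
Result: 32.9753 N/mm^2


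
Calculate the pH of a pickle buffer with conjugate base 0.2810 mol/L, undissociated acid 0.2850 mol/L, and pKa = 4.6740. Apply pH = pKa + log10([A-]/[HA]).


ratio = [A-] / [HA] = 0.2810 / 0.2850 = 0.9860
log10(ratio) = -0.00613854
pH = pKa + log10(ratio) = 4.6740 - 0.00613854 = 4.6679


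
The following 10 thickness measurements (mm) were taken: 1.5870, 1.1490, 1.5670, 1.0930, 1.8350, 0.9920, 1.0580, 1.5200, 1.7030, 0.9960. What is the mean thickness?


Formula: Average = sum / n
Substituting: Average = 13.5000 / 10
Result: 1.3500 mm


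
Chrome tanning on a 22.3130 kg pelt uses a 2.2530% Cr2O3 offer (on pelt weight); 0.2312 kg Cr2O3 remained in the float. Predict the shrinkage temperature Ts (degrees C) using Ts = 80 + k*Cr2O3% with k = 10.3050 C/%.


Offered = pelt * offer_pct / 100 = 22.3130 * 2.2530 / 100 = 0.5027 kg
Uptake = offered - residual = 0.5027 - 0.2312 = 0.2715 kg
Cr2O3% on pelt = uptake / pelt * 100 = 0.2715 / 22.3130 * 100 = 1.2168 %
Ts = 80 + k * Cr2O3% = 80 + 10.3050 * 1.2168 = 92.5395 C


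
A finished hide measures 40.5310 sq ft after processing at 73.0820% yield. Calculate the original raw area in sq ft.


Formula: raw = finished * 100 / yield
Substituting: raw = 40.5310 * 100 / 73.0820
Result: 55.4596 sq ft


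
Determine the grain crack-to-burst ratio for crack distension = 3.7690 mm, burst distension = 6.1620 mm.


Formula: Ratio = crack / burst
Substituting: Ratio = 3.7690 / 6.1620
Result: 0.6117


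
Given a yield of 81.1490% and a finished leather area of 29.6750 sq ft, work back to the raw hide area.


Formula: raw = finished * 100 / yield
Substituting: raw = 29.6750 * 100 / 81.1490
Result: 36.5685 sq ft


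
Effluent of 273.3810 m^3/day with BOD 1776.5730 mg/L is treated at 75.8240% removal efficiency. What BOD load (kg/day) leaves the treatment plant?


Load_in = volume * conc / 1000 = 273.3810 * 1776.5730 / 1000 = 485.6813 kg/day
Removed = Load_in * eff / 100 = 485.6813 * 75.8240 / 100 = 368.2630 kg/day
Load_out = Load_in - Removed = 485.6813 - 368.2630 = 117.4183 kg/day


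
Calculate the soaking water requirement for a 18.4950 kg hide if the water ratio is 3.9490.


Formula: Water = hide_weight * ratio
Substituting: Water = 18.4950 * 3.9490
Result: 73.0368 kg


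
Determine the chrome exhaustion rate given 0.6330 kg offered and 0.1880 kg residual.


Formula: Uptake = (offered - residual) / offered * 100
Substituting: Uptake = (0.6330 - 0.1880) / 0.6330 * 100
Result: 70.3002 %


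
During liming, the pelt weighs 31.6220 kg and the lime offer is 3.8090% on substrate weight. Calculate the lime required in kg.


Formula: Lime = substrate * pct / 100
Substituting: Lime = 31.6220 * 3.8090 / 100
Result: 1.2045 kg


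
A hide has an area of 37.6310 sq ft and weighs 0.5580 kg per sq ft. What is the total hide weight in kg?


Formula: Weight = area * weight_per_sqft
Substituting: Weight = 37.6310 * 0.5580
Result: 20.9981 kg


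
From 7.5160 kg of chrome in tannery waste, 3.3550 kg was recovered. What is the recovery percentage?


Formula: Recovery = recovered / input * 100
Substituting: Recovery = 3.3550 / 7.5160 * 100
Result: 44.6381 %


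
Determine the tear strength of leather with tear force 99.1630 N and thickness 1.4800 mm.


Formula: Tear strength = force / thickness
Substituting: Tear strength = 99.1630 / 1.4800
Result: 67.0020 N/mm


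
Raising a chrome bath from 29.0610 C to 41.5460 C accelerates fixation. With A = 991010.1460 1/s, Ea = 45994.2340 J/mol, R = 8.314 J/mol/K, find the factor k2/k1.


T1 = 29.0610 + 273.15 = 302.2110 K; T2 = 41.5460 + 273.15 = 314.6960 K
k1 = A * exp(-Ea/(R*T1)) = 991010.1460 * exp(-45994.2340/(8.314*302.2110)) = 0.0111192 1/s
k2 = A * exp(-Ea/(R*T2)) = 991010.1460 * exp(-45994.2340/(8.314*314.6960)) = 0.0229866 1/s
k2/k1 = 0.0229866 / 0.0111192 = 2.0673


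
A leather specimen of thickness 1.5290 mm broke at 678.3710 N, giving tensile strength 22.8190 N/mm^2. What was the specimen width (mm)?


Formula: w = F / (TS * t)
Substituting: w = 678.3710 / (22.8190 * 1.5290)
Result: 19.4430 mm


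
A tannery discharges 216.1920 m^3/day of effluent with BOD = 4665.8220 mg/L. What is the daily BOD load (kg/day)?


Formula: BOD_load = volume * conc / 1000
Substituting: BOD_load = 216.1920 * 4665.8220 / 1000
Result: 1008.7134 kg/day


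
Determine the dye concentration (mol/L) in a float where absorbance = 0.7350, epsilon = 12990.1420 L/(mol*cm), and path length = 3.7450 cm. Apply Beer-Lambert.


Formula: c = A / (epsilon * l)
Substituting: c = 0.7350 / (12990.1420 * 3.7450)
Result: 1.5109e-05 mol/L


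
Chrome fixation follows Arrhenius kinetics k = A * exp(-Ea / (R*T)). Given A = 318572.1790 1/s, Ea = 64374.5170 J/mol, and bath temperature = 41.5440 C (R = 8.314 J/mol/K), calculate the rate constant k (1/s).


T_K = T_C + 273.15 = 41.5440 + 273.15 = 314.6940 K
exponent = -Ea / (R * T_K) = -64374.5170 / (8.314 * 314.6940) = -24.6046
k = A * exp(exponent) = 318572.1790 * exp(-24.6046) = 6.5703e-06 1/s


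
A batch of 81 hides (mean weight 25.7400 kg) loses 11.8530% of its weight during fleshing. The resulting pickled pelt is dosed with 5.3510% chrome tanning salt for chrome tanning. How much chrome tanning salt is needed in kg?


Total_raw = N * avg_wt = 81 * 25.7400 = 2084.9400 kg
Substrate = Total_raw * (1 - loss/100) = 2084.9400 * (1 - 11.8530/100) = 1837.8121 kg
Chrome = Substrate * pct / 100 = 1837.8121 * 5.3510 / 100 = 98.3413 kg


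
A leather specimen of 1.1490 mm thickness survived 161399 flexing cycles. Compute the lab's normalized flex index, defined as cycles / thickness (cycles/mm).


Formula: Index = cycles / thickness
Substituting: Index = 161399 / 1.1490
Result: 140469.1036 cycles/mm


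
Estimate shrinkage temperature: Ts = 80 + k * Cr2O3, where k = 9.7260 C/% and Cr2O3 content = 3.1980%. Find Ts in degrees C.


Formula: Ts = 80 + k * Cr2O3
Substituting: Ts = 80 + 9.7260 * 3.1980
Result: 111.1037 C


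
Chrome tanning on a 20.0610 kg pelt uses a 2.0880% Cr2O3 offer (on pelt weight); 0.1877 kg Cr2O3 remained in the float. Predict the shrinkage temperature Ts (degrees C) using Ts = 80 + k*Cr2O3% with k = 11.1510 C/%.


Offered = pelt * offer_pct / 100 = 20.0610 * 2.0880 / 100 = 0.4189 kg
Uptake = offered - residual = 0.4189 - 0.1877 = 0.2312 kg
Cr2O3% on pelt = uptake / pelt * 100 = 0.2312 / 20.0610 * 100 = 1.1524 %
Ts = 80 + k * Cr2O3% = 80 + 11.1510 * 1.1524 = 92.8499 C


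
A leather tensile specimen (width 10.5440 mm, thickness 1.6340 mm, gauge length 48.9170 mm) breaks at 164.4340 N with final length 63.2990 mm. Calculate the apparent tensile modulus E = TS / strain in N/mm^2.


TS = F / (w * t) = 164.4340 / (10.5440 * 1.6340) = 9.5441 N/mm^2
strain = (Lf - L0) / L0 = (63.2990 - 48.9170) / 48.9170 = 0.2940
E = TS / strain = 9.5441 / 0.2940 = 32.4620 N/mm^2


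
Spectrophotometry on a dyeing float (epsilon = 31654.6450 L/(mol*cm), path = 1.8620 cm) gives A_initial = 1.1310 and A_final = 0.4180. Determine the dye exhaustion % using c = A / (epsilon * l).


c_initial = A_i / (epsilon * l) = 1.1310 / (31654.6450 * 1.8620) = 1.9189e-05 mol/L
c_final = A_f / (epsilon * l) = 0.4180 / (31654.6450 * 1.8620) = 7.0918e-06 mol/L
Exhaustion = (c_initial - c_final) / c_initial * 100 = (1.9189e-05 - 7.0918e-06) / 1.9189e-05 * 100 = 63.0416 %


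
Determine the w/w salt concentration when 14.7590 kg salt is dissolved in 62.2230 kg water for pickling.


Formula: Conc = salt / (water + salt) * 100
Substituting: Conc = 14.7590 / (62.2230 + 14.7590) * 100
Result: 19.1720 %


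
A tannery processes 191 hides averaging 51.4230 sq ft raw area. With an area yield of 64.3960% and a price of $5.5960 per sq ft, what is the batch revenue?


Raw_total = N * avg_area = 191 * 51.4230 = 9821.7930 sq ft
Finished = Raw_total * yield / 100 = 9821.7930 * 64.3960 / 100 = 6324.8418 sq ft
Value = Finished * price = 6324.8418 * 5.5960 = 35393.8148 $


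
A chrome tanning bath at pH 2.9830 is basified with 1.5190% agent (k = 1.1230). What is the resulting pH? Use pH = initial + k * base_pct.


Formula: pH_final = pH_initial + k * base_pct
Substituting: pH_final = 2.9830 + 1.1230 * 1.5190
Result: 4.6888


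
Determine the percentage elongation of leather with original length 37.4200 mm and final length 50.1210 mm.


Formula: Elongation = (Lf - L0) / L0 * 100
Substituting: Elongation = (50.1210 - 37.4200) / 37.4200 * 100
Result: 33.9417 %


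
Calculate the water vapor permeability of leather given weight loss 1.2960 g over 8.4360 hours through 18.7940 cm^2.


Formula: WVP = loss / (area * time)
Substituting: WVP = 1.2960 / (18.7940 * 8.4360)
Result: 0.00817427 g/(cm^2*hr)


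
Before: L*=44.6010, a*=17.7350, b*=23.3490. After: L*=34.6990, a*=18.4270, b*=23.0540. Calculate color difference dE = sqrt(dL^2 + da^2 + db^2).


dL = -9.9020, da = 0.6920, db = -0.2950
dE = sqrt((-9.9020)^2 + 0.6920^2 + (-0.2950)^2) = 9.9305


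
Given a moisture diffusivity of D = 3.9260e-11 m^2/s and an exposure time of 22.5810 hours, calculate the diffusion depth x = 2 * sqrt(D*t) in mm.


t = 22.5810 hr * 3600 = 81291.6000 s
D * t = 3.9260e-11 * 81291.6000 = 3.1915e-06
x = 2 * sqrt(D*t) = 2 * sqrt(3.1915e-06) = 0.00357296 m = 3.5730 mm


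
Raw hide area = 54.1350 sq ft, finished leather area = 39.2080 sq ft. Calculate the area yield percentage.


Formula: Yield = finished / raw * 100
Substituting: Yield = 39.2080 / 54.1350 * 100
Result: 72.4263 %


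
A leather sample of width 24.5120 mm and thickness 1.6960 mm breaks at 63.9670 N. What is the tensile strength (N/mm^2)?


Formula: TS = force / (width * thickness)
Substituting: TS = 63.9670 / (24.5120 * 1.6960)
Result: 1.5387 N/mm^2


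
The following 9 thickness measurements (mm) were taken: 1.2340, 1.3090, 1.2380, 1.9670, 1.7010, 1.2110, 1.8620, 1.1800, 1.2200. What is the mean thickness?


Formula: Average = sum / n
Substituting: Average = 12.9220 / 9
Result: 1.4358 mm


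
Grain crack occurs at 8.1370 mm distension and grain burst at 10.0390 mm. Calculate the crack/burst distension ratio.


Formula: Ratio = crack / burst
Substituting: Ratio = 8.1370 / 10.0390
Result: 0.8105


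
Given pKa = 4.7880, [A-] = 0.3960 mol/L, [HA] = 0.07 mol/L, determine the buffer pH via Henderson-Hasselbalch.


ratio = [A-] / [HA] = 0.3960 / 0.07 = 5.6571
log10(ratio) = 0.7526
pH = pKa + log10(ratio) = 4.7880 + 0.7526 = 5.5406


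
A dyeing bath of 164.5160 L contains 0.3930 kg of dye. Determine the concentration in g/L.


Formula: Conc = dye_mass(kg) / volume(L) * 1000
Substituting: Conc = 0.3930 / 164.5160 * 1000
Result: 2.3888 g/L


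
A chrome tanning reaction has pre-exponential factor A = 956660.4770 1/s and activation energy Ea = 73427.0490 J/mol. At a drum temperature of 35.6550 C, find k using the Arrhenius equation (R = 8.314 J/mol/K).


T_K = T_C + 273.15 = 35.6550 + 273.15 = 308.8050 K
exponent = -Ea / (R * T_K) = -73427.0490 / (8.314 * 308.8050) = -28.5997
k = A * exp(exponent) = 956660.4770 * exp(-28.5997) = 3.6313e-07 1/s


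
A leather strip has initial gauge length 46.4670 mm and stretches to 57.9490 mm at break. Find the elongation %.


Formula: Elongation = (Lf - L0) / L0 * 100
Substituting: Elongation = (57.9490 - 46.4670) / 46.4670 * 100
Result: 24.7100 %


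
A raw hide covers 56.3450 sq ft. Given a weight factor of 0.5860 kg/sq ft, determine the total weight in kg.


Formula: Weight = area * weight_per_sqft
Substituting: Weight = 56.3450 * 0.5860
Result: 33.0182 kg


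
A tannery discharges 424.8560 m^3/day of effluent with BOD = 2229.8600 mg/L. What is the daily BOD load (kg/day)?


Formula: BOD_load = volume * conc / 1000
Substituting: BOD_load = 424.8560 * 2229.8600 / 1000
Result: 947.3694 kg/day


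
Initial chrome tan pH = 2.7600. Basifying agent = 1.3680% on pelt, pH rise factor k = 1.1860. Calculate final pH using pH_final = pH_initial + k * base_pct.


Formula: pH_final = pH_initial + k * base_pct
Substituting: pH_final = 2.7600 + 1.1860 * 1.3680
Result: 4.3824


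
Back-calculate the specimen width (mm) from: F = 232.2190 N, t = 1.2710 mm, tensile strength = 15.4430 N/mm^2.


Formula: w = F / (TS * t)
Substituting: w = 232.2190 / (15.4430 * 1.2710)
Result: 11.8310 mm


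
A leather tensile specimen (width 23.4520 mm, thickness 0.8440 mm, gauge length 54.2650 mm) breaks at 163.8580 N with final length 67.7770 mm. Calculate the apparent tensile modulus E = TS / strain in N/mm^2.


TS = F / (w * t) = 163.8580 / (23.4520 * 0.8440) = 8.2784 N/mm^2
strain = (Lf - L0) / L0 = (67.7770 - 54.2650) / 54.2650 = 0.2490
E = TS / strain = 8.2784 / 0.2490 = 33.2465 N/mm^2


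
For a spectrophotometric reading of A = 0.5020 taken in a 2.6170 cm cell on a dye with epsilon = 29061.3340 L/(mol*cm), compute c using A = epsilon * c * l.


Formula: c = A / (epsilon * l)
Substituting: c = 0.5020 / (29061.3340 * 2.6170)
Result: 6.6006e-06 mol/L


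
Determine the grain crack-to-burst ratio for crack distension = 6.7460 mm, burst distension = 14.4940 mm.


Formula: Ratio = crack / burst
Substituting: Ratio = 6.7460 / 14.4940
Result: 0.4654


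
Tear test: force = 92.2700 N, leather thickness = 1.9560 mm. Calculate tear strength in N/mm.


Formula: Tear strength = force / thickness
Substituting: Tear strength = 92.2700 / 1.9560
Result: 47.1728 N/mm


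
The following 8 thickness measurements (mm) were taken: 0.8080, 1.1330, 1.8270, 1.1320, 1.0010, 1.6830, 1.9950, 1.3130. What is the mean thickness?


Formula: Average = sum / n
Substituting: Average = 10.8920 / 8
Result: 1.3615 mm


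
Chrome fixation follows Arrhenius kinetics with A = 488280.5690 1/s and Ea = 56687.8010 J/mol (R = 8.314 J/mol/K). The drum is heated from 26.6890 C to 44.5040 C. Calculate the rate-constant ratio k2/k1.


T1 = 26.6890 + 273.15 = 299.8390 K; T2 = 44.5040 + 273.15 = 317.6540 K
k1 = A * exp(-Ea/(R*T1)) = 488280.5690 * exp(-56687.8010/(8.314*299.8390)) = 6.4982e-05 1/s
k2 = A * exp(-Ea/(R*T2)) = 488280.5690 * exp(-56687.8010/(8.314*317.6540)) = 2.3263e-04 1/s
k2/k1 = 2.3263e-04 / 6.4982e-05 = 3.5799


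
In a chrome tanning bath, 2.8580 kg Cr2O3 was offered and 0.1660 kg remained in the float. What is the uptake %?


Formula: Uptake = (offered - residual) / offered * 100
Substituting: Uptake = (2.8580 - 0.1660) / 2.8580 * 100
Result: 94.1917 %


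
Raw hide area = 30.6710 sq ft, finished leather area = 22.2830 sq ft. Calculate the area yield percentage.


Formula: Yield = finished / raw * 100
Substituting: Yield = 22.2830 / 30.6710 * 100
Result: 72.6517 %


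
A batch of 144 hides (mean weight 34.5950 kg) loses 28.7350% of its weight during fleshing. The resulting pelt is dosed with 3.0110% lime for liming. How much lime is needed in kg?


Total_raw = N * avg_wt = 144 * 34.5950 = 4981.6800 kg
Substrate = Total_raw * (1 - loss/100) = 4981.6800 * (1 - 28.7350/100) = 3550.1943 kg
Lime = Substrate * pct / 100 = 3550.1943 * 3.0110 / 100 = 106.8963 kg


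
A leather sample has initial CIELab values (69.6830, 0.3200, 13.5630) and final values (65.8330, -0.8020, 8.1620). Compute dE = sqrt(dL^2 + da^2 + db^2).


dL = -3.8500, da = -1.1220, db = -5.4010
dE = sqrt((-3.8500)^2 + (-1.1220)^2 + (-5.4010)^2) = 6.7270


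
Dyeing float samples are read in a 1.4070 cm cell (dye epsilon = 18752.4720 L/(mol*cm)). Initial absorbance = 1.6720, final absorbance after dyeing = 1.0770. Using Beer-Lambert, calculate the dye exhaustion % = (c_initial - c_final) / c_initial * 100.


c_initial = A_i / (epsilon * l) = 1.6720 / (18752.4720 * 1.4070) = 6.3370e-05 mol/L
c_final = A_f / (epsilon * l) = 1.0770 / (18752.4720 * 1.4070) = 4.0819e-05 mol/L
Exhaustion = (c_initial - c_final) / c_initial * 100 = (6.3370e-05 - 4.0819e-05) / 6.3370e-05 * 100 = 35.5861 %


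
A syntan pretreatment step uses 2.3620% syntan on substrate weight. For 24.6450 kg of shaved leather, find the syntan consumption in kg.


Formula: Syntan = substrate * pct / 100
Substituting: Syntan = 24.6450 * 2.3620 / 100
Result: 0.5821 kg


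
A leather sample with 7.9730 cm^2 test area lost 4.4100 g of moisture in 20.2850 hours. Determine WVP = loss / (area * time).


Formula: WVP = loss / (area * time)
Substituting: WVP = 4.4100 / (7.9730 * 20.2850)
Result: 0.0272673 g/(cm^2*hr)


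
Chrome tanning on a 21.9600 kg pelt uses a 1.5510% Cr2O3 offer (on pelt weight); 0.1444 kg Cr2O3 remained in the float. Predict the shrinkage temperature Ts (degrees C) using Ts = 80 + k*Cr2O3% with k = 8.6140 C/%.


Offered = pelt * offer_pct / 100 = 21.9600 * 1.5510 / 100 = 0.3406 kg
Uptake = offered - residual = 0.3406 - 0.1444 = 0.1962 kg
Cr2O3% on pelt = uptake / pelt * 100 = 0.1962 / 21.9600 * 100 = 0.8934 %
Ts = 80 + k * Cr2O3% = 80 + 8.6140 * 0.8934 = 87.6961 C


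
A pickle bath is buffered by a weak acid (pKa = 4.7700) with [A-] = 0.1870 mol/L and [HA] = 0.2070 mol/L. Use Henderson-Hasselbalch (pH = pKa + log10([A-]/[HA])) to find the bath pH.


ratio = [A-] / [HA] = 0.1870 / 0.2070 = 0.9034
log10(ratio) = -0.0441287
pH = pKa + log10(ratio) = 4.7700 - 0.0441287 = 4.7259


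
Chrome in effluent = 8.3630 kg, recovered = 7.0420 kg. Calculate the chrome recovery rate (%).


Formula: Recovery = recovered / input * 100
Substituting: Recovery = 7.0420 / 8.3630 * 100
Result: 84.2042 %


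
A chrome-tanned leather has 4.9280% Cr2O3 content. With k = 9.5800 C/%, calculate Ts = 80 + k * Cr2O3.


Formula: Ts = 80 + k * Cr2O3
Substituting: Ts = 80 + 9.5800 * 4.9280
Result: 127.2102 C


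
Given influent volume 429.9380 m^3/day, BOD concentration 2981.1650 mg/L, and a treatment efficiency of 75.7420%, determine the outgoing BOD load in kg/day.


Load_in = volume * conc / 1000 = 429.9380 * 2981.1650 / 1000 = 1281.7161 kg/day
Removed = Load_in * eff / 100 = 1281.7161 * 75.7420 / 100 = 970.7974 kg/day
Load_out = Load_in - Removed = 1281.7161 - 970.7974 = 310.9187 kg/day


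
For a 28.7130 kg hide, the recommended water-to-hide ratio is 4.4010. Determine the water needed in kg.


Formula: Water = hide_weight * ratio
Substituting: Water = 28.7130 * 4.4010
Result: 126.3659 kg


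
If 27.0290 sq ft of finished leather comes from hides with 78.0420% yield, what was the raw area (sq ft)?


Formula: raw = finished * 100 / yield
Substituting: raw = 27.0290 * 100 / 78.0420
Result: 34.6339 sq ft


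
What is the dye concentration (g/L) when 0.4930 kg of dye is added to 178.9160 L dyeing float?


Formula: Conc = dye_mass(kg) / volume(L) * 1000
Substituting: Conc = 0.4930 / 178.9160 * 1000
Result: 2.7555 g/L


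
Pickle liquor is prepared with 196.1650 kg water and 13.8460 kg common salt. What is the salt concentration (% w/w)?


Formula: Conc = salt / (water + salt) * 100
Substituting: Conc = 13.8460 / (196.1650 + 13.8460) * 100
Result: 6.5930 %


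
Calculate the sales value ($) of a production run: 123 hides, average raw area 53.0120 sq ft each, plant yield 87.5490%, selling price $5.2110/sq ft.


Raw_total = N * avg_area = 123 * 53.0120 = 6520.4760 sq ft
Finished = Raw_total * yield / 100 = 6520.4760 * 87.5490 / 100 = 5708.6115 sq ft
Value = Finished * price = 5708.6115 * 5.2110 = 29747.5747 $


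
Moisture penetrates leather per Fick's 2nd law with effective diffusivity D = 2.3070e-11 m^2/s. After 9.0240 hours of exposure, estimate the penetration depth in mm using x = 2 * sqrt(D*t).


t = 9.0240 hr * 3600 = 32486.4000 s
D * t = 2.3070e-11 * 32486.4000 = 7.4946e-07
x = 2 * sqrt(D*t) = 2 * sqrt(7.4946e-07) = 0.00173143 m = 1.7314 mm


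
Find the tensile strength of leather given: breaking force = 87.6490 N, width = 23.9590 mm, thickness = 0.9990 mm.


Formula: TS = force / (width * thickness)
Substituting: TS = 87.6490 / (23.9590 * 0.9990)
Result: 3.6620 N/mm^2


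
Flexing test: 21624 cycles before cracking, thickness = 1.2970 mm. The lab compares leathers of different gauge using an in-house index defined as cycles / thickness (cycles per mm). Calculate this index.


Formula: Index = cycles / thickness
Substituting: Index = 21624 / 1.2970
Result: 16672.3207 cycles/mm


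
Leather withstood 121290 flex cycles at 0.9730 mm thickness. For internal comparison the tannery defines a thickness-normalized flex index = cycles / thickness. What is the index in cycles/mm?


Formula: Index = cycles / thickness
Substituting: Index = 121290 / 0.9730
Result: 124655.7040 cycles/mm


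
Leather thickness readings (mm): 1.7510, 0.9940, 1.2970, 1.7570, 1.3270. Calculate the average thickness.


Formula: Average = sum / n
Substituting: Average = 7.1260 / 5
Result: 1.4252 mm


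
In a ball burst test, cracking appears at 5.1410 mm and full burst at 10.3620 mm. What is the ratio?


Formula: Ratio = crack / burst
Substituting: Ratio = 5.1410 / 10.3620
Result: 0.4961


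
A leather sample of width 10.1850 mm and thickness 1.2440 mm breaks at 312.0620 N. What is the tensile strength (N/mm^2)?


Formula: TS = force / (width * thickness)
Substituting: TS = 312.0620 / (10.1850 * 1.2440)
Result: 24.6297 N/mm^2


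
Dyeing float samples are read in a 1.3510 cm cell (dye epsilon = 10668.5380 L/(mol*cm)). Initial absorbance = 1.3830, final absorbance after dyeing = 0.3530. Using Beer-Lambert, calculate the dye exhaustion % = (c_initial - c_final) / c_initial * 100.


c_initial = A_i / (epsilon * l) = 1.3830 / (10668.5380 * 1.3510) = 9.5954e-05 mol/L
c_final = A_f / (epsilon * l) = 0.3530 / (10668.5380 * 1.3510) = 2.4491e-05 mol/L
Exhaustion = (c_initial - c_final) / c_initial * 100 = (9.5954e-05 - 2.4491e-05) / 9.5954e-05 * 100 = 74.4758 %


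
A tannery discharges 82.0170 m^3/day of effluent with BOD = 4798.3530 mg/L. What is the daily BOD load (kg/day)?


Formula: BOD_load = volume * conc / 1000
Substituting: BOD_load = 82.0170 * 4798.3530 / 1000
Result: 393.5465 kg/day


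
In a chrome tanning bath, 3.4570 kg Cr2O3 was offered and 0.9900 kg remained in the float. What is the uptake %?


Formula: Uptake = (offered - residual) / offered * 100
Substituting: Uptake = (3.4570 - 0.9900) / 3.4570 * 100
Result: 71.3625 %


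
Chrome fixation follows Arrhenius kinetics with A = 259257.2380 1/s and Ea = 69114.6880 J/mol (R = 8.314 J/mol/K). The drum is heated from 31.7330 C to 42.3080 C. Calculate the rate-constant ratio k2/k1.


T1 = 31.7330 + 273.15 = 304.8830 K; T2 = 42.3080 + 273.15 = 315.4580 K
k1 = A * exp(-Ea/(R*T1)) = 259257.2380 * exp(-69114.6880/(8.314*304.8830)) = 3.7334e-07 1/s
k2 = A * exp(-Ea/(R*T2)) = 259257.2380 * exp(-69114.6880/(8.314*315.4580)) = 9.3125e-07 1/s
k2/k1 = 9.3125e-07 / 3.7334e-07 = 2.4944


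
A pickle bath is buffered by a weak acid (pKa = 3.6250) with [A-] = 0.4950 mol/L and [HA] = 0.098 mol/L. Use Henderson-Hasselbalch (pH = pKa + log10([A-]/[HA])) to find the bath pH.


ratio = [A-] / [HA] = 0.4950 / 0.098 = 5.0510
log10(ratio) = 0.7034
pH = pKa + log10(ratio) = 3.6250 + 0.7034 = 4.3284


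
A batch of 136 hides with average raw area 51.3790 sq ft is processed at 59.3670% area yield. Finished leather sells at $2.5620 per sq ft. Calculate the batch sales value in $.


Raw_total = N * avg_area = 136 * 51.3790 = 6987.5440 sq ft
Finished = Raw_total * yield / 100 = 6987.5440 * 59.3670 / 100 = 4148.2952 sq ft
Value = Finished * price = 4148.2952 * 2.5620 = 10627.9324 $


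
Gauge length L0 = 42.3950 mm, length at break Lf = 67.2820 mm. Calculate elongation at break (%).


Formula: Elongation = (Lf - L0) / L0 * 100
Substituting: Elongation = (67.2820 - 42.3950) / 42.3950 * 100
Result: 58.7027 %


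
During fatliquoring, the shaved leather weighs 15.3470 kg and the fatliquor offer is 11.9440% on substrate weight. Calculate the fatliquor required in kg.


Formula: Fat = substrate * pct / 100
Substituting: Fat = 15.3470 * 11.9440 / 100
Result: 1.8330 kg


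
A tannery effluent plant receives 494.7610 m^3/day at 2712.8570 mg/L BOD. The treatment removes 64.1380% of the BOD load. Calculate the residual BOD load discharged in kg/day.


Load_in = volume * conc / 1000 = 494.7610 * 2712.8570 / 1000 = 1342.2158 kg/day
Removed = Load_in * eff / 100 = 1342.2158 * 64.1380 / 100 = 860.8704 kg/day
Load_out = Load_in - Removed = 1342.2158 - 860.8704 = 481.3454 kg/day


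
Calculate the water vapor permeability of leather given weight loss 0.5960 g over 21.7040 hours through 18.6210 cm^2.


Formula: WVP = loss / (area * time)
Substituting: WVP = 0.5960 / (18.6210 * 21.7040)
Result: 0.0014747 g/(cm^2*hr)


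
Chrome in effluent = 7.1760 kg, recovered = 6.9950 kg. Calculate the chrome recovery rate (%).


Formula: Recovery = recovered / input * 100
Substituting: Recovery = 6.9950 / 7.1760 * 100
Result: 97.4777 %


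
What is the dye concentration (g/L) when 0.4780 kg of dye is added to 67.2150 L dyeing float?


Formula: Conc = dye_mass(kg) / volume(L) * 1000
Substituting: Conc = 0.4780 / 67.2150 * 1000
Result: 7.1115 g/L


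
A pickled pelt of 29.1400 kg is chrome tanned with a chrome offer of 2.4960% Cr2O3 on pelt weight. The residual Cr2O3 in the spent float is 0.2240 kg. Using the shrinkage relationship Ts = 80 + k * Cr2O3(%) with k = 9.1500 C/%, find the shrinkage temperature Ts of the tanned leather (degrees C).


Offered = pelt * offer_pct / 100 = 29.1400 * 2.4960 / 100 = 0.7273 kg
Uptake = offered - residual = 0.7273 - 0.2240 = 0.5033 kg
Cr2O3% on pelt = uptake / pelt * 100 = 0.5033 / 29.1400 * 100 = 1.7273 %
Ts = 80 + k * Cr2O3% = 80 + 9.1500 * 1.7273 = 95.8048 C


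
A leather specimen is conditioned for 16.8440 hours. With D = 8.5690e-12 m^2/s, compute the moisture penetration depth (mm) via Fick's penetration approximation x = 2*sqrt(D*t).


t = 16.8440 hr * 3600 = 60638.4000 s
D * t = 8.5690e-12 * 60638.4000 = 5.1961e-07
x = 2 * sqrt(D*t) = 2 * sqrt(5.1961e-07) = 0.00144168 m = 1.4417 mm


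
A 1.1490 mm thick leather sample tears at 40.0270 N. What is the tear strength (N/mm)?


Formula: Tear strength = force / thickness
Substituting: Tear strength = 40.0270 / 1.1490
Result: 34.8364 N/mm


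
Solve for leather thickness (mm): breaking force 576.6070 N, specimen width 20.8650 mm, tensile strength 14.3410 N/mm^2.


Formula: t = F / (TS * w)
Substituting: t = 576.6070 / (14.3410 * 20.8650)
Result: 1.9270 mm


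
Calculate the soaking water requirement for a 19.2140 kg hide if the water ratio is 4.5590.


Formula: Water = hide_weight * ratio
Substituting: Water = 19.2140 * 4.5590
Result: 87.5966 kg


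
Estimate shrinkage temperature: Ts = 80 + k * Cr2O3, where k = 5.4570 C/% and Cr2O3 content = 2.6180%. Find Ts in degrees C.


Formula: Ts = 80 + k * Cr2O3
Substituting: Ts = 80 + 5.4570 * 2.6180
Result: 94.2864 C


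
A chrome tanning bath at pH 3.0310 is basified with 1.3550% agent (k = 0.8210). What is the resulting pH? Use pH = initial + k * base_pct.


Formula: pH_final = pH_initial + k * base_pct
Substituting: pH_final = 3.0310 + 0.8210 * 1.3550
Result: 4.1435


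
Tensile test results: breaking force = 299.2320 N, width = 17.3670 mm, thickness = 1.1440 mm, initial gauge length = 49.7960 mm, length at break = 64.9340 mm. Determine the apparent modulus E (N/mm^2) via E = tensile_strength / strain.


TS = F / (w * t) = 299.2320 / (17.3670 * 1.1440) = 15.0611 N/mm^2
strain = (Lf - L0) / L0 = (64.9340 - 49.7960) / 49.7960 = 0.3040
E = TS / strain = 15.0611 / 0.3040 = 49.5431 N/mm^2


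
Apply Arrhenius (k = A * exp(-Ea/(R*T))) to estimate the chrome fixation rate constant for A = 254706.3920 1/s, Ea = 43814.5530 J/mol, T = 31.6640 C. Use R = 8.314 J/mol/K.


T_K = T_C + 273.15 = 31.6640 + 273.15 = 304.8140 K
exponent = -Ea / (R * T_K) = -43814.5530 / (8.314 * 304.8140) = -17.2891
k = A * exp(exponent) = 254706.3920 * exp(-17.2891) = 0.00789697 1/s


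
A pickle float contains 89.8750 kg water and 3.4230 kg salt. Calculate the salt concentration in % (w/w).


Formula: Conc = salt / (water + salt) * 100
Substituting: Conc = 3.4230 / (89.8750 + 3.4230) * 100
Result: 3.6689 %


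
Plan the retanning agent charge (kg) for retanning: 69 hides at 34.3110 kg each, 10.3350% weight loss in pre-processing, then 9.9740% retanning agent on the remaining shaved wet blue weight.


Total_raw = N * avg_wt = 69 * 34.3110 = 2367.4590 kg
Substrate = Total_raw * (1 - loss/100) = 2367.4590 * (1 - 10.3350/100) = 2122.7821 kg
Retan = Substrate * pct / 100 = 2122.7821 * 9.9740 / 100 = 211.7263 kg


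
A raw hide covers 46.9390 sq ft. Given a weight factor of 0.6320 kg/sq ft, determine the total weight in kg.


Formula: Weight = area * weight_per_sqft
Substituting: Weight = 46.9390 * 0.6320
Result: 29.6654 kg


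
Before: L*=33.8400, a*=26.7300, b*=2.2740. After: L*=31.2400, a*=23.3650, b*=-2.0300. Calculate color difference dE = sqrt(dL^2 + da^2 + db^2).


dL = -2.6000, da = -3.3650, db = -4.3040
dE = sqrt((-2.6000)^2 + (-3.3650)^2 + (-4.3040)^2) = 6.0504


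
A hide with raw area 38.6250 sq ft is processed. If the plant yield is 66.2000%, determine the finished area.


Formula: finished = raw * yield / 100
Substituting: finished = 38.6250 * 66.2000 / 100
Result: 25.5697 sq ft


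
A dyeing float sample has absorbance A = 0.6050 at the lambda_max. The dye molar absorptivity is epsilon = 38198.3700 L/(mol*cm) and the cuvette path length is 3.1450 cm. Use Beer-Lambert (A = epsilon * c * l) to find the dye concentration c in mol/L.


Formula: c = A / (epsilon * l)
Substituting: c = 0.6050 / (38198.3700 * 3.1450)
Result: 5.0360e-06 mol/L


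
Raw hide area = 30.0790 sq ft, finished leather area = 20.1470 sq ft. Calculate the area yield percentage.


Formula: Yield = finished / raw * 100
Substituting: Yield = 20.1470 / 30.0790 * 100
Result: 66.9803 %


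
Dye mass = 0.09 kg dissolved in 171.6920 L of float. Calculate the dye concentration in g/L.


Formula: Conc = dye_mass(kg) / volume(L) * 1000
Substituting: Conc = 0.09 / 171.6920 * 1000
Result: 0.5242 g/L


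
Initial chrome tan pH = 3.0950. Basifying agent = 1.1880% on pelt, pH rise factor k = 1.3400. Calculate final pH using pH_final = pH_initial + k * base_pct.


Formula: pH_final = pH_initial + k * base_pct
Substituting: pH_final = 3.0950 + 1.3400 * 1.1880
Result: 4.6869


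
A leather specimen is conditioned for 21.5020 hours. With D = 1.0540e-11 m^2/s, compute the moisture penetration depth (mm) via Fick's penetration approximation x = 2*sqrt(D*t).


t = 21.5020 hr * 3600 = 77407.2000 s
D * t = 1.0540e-11 * 77407.2000 = 8.1587e-07
x = 2 * sqrt(D*t) = 2 * sqrt(8.1587e-07) = 0.00180651 m = 1.8065 mm


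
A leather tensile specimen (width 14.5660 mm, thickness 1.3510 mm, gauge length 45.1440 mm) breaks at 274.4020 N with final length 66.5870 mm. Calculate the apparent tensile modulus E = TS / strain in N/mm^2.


TS = F / (w * t) = 274.4020 / (14.5660 * 1.3510) = 13.9441 N/mm^2
strain = (Lf - L0) / L0 = (66.5870 - 45.1440) / 45.1440 = 0.4750
E = TS / strain = 13.9441 / 0.4750 = 29.3566 N/mm^2


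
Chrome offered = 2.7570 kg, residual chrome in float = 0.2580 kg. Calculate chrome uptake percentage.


Formula: Uptake = (offered - residual) / offered * 100
Substituting: Uptake = (2.7570 - 0.2580) / 2.7570 * 100
Result: 90.6420 %


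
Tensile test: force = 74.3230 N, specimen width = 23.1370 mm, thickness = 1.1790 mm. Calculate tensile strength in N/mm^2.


Formula: TS = force / (width * thickness)
Substituting: TS = 74.3230 / (23.1370 * 1.1790)
Result: 2.7246 N/mm^2


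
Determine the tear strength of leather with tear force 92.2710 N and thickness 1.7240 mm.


Formula: Tear strength = force / thickness
Substituting: Tear strength = 92.2710 / 1.7240
Result: 53.5215 N/mm


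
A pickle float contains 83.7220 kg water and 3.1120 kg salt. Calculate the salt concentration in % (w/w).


Formula: Conc = salt / (water + salt) * 100
Substituting: Conc = 3.1120 / (83.7220 + 3.1120) * 100
Result: 3.5838 %


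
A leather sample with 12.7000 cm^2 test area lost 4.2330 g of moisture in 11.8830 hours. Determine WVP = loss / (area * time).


Formula: WVP = loss / (area * time)
Substituting: WVP = 4.2330 / (12.7000 * 11.8830)
Result: 0.0280491 g/(cm^2*hr)


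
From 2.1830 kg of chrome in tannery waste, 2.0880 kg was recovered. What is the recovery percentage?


Formula: Recovery = recovered / input * 100
Substituting: Recovery = 2.0880 / 2.1830 * 100
Result: 95.6482 %


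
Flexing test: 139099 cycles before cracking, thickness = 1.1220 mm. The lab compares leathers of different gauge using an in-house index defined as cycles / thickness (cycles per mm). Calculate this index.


Formula: Index = cycles / thickness
Substituting: Index = 139099 / 1.1220
Result: 123974.1533 cycles/mm


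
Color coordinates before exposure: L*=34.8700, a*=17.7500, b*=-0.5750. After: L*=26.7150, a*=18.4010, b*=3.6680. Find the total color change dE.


dL = -8.1550, da = 0.6510, db = 4.2430
dE = sqrt((-8.1550)^2 + 0.6510^2 + 4.2430^2) = 9.2158


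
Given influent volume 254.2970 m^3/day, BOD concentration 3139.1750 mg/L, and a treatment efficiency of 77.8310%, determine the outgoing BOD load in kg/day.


Load_in = volume * conc / 1000 = 254.2970 * 3139.1750 / 1000 = 798.2828 kg/day
Removed = Load_in * eff / 100 = 798.2828 * 77.8310 / 100 = 621.3115 kg/day
Load_out = Load_in - Removed = 798.2828 - 621.3115 = 176.9713 kg/day


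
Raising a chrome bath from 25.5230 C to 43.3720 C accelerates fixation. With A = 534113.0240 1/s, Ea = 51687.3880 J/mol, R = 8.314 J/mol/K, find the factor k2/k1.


T1 = 25.5230 + 273.15 = 298.6730 K; T2 = 43.3720 + 273.15 = 316.5220 K
k1 = A * exp(-Ea/(R*T1)) = 534113.0240 * exp(-51687.3880/(8.314*298.6730)) = 4.8725e-04 1/s
k2 = A * exp(-Ea/(R*T2)) = 534113.0240 * exp(-51687.3880/(8.314*316.5220)) = 0.00157586 1/s
k2/k1 = 0.00157586 / 4.8725e-04 = 3.2342


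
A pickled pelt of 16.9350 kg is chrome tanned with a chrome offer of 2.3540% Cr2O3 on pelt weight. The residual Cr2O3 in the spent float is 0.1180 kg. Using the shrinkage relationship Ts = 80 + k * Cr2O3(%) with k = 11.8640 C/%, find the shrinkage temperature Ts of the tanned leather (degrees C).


Offered = pelt * offer_pct / 100 = 16.9350 * 2.3540 / 100 = 0.3986 kg
Uptake = offered - residual = 0.3986 - 0.1180 = 0.2806 kg
Cr2O3% on pelt = uptake / pelt * 100 = 0.2806 / 16.9350 * 100 = 1.6572 %
Ts = 80 + k * Cr2O3% = 80 + 11.8640 * 1.6572 = 99.6612 C


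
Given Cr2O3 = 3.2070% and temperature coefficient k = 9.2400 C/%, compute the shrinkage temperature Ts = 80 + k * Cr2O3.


Formula: Ts = 80 + k * Cr2O3
Substituting: Ts = 80 + 9.2400 * 3.2070
Result: 109.6327 C


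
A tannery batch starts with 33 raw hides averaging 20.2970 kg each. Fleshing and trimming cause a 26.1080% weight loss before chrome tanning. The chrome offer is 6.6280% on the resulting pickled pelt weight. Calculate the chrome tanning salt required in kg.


Total_raw = N * avg_wt = 33 * 20.2970 = 669.8010 kg
Substrate = Total_raw * (1 - loss/100) = 669.8010 * (1 - 26.1080/100) = 494.9294 kg
Chrome = Substrate * pct / 100 = 494.9294 * 6.6280 / 100 = 32.8039 kg


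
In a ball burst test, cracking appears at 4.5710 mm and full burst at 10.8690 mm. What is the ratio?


Formula: Ratio = crack / burst
Substituting: Ratio = 4.5710 / 10.8690
Result: 0.4206


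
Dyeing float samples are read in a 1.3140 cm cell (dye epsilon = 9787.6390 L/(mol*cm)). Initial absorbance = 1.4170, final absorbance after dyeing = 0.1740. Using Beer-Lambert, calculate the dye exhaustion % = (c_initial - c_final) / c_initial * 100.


c_initial = A_i / (epsilon * l) = 1.4170 / (9787.6390 * 1.3140) = 1.1018e-04 mol/L
c_final = A_f / (epsilon * l) = 0.1740 / (9787.6390 * 1.3140) = 1.3529e-05 mol/L
Exhaustion = (c_initial - c_final) / c_initial * 100 = (1.1018e-04 - 1.3529e-05) / 1.1018e-04 * 100 = 87.7205 %


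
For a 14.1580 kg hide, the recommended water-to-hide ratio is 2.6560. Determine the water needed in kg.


Formula: Water = hide_weight * ratio
Substituting: Water = 14.1580 * 2.6560
Result: 37.6036 kg


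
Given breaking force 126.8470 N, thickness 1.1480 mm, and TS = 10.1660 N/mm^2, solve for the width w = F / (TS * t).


Formula: w = F / (TS * t)
Substituting: w = 126.8470 / (10.1660 * 1.1480)
Result: 10.8690 mm


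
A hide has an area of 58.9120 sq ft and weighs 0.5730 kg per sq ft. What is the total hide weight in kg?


Formula: Weight = area * weight_per_sqft
Substituting: Weight = 58.9120 * 0.5730
Result: 33.7566 kg


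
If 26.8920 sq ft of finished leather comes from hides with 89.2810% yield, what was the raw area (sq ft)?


Formula: raw = finished * 100 / yield
Substituting: raw = 26.8920 * 100 / 89.2810
Result: 30.1206 sq ft


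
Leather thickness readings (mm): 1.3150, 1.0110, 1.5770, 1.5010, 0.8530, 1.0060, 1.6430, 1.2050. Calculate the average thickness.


Formula: Average = sum / n
Substituting: Average = 10.1110 / 8
Result: 1.2639 mm


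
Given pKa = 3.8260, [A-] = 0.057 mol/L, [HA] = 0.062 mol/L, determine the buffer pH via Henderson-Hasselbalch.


ratio = [A-] / [HA] = 0.057 / 0.062 = 0.9194
log10(ratio) = -0.0365168
pH = pKa + log10(ratio) = 3.8260 - 0.0365168 = 3.7895


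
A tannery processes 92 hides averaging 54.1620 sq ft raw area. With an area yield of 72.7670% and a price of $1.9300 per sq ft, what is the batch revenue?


Raw_total = N * avg_area = 92 * 54.1620 = 4982.9040 sq ft
Finished = Raw_total * yield / 100 = 4982.9040 * 72.7670 / 100 = 3625.9098 sq ft
Value = Finished * price = 3625.9098 * 1.9300 = 6998.0058 $


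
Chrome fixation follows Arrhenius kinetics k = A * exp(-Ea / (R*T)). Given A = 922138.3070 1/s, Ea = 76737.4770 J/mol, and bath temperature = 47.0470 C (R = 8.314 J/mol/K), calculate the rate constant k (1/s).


T_K = T_C + 273.15 = 47.0470 + 273.15 = 320.1970 K
exponent = -Ea / (R * T_K) = -76737.4770 / (8.314 * 320.1970) = -28.8257
k = A * exp(exponent) = 922138.3070 * exp(-28.8257) = 2.7922e-07 1/s


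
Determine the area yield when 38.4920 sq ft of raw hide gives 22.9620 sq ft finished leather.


Formula: Yield = finished / raw * 100
Substituting: Yield = 22.9620 / 38.4920 * 100
Result: 59.6540 %


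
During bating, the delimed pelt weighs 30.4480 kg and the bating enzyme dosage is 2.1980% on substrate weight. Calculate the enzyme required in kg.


Formula: Enzyme = substrate * pct / 100
Substituting: Enzyme = 30.4480 * 2.1980 / 100
Result: 0.6692 kg


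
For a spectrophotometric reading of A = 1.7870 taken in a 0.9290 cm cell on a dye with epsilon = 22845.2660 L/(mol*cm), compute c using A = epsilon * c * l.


Formula: c = A / (epsilon * l)
Substituting: c = 1.7870 / (22845.2660 * 0.9290)
Result: 8.4200e-05 mol/L


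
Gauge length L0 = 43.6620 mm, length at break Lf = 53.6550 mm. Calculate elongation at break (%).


Formula: Elongation = (Lf - L0) / L0 * 100
Substituting: Elongation = (53.6550 - 43.6620) / 43.6620 * 100
Result: 22.8872 %


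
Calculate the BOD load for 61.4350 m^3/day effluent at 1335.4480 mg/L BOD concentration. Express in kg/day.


Formula: BOD_load = volume * conc / 1000
Substituting: BOD_load = 61.4350 * 1335.4480 / 1000
Result: 82.0432 kg/day


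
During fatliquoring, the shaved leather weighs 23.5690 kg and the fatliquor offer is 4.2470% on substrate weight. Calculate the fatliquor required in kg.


Formula: Fat = substrate * pct / 100
Substituting: Fat = 23.5690 * 4.2470 / 100
Result: 1.0010 kg
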